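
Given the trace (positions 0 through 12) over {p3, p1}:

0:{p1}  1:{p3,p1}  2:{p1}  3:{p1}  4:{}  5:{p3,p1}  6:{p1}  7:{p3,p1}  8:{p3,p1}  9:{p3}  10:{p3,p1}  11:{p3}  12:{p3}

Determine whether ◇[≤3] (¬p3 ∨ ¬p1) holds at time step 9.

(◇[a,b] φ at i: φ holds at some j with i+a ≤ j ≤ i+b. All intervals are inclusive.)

Check (¬p3 ∨ ¬p1) at each j in [9,12]:
  j=9: true
  j=10: false
  j=11: true
  j=12: true
Found at j=9 → formula holds.

Holds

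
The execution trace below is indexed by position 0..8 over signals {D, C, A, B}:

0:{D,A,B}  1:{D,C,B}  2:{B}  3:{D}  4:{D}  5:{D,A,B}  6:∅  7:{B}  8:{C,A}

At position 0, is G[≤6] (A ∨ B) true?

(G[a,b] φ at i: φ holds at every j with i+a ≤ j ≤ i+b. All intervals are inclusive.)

Check (A ∨ B) at every j in [0,6]:
  j=0: true
  j=1: true
  j=2: true
  j=3: false
  j=4: false
  j=5: true
  j=6: false
Fails at j=3 → formula fails.

False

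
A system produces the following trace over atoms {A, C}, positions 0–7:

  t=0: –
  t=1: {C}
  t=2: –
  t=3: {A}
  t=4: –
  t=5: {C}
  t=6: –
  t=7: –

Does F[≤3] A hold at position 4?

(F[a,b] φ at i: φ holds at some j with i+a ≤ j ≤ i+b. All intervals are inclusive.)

Check A at each j in [4,7]:
  j=4: false
  j=5: false
  j=6: false
  j=7: false
No position in the window satisfies it → formula fails.

False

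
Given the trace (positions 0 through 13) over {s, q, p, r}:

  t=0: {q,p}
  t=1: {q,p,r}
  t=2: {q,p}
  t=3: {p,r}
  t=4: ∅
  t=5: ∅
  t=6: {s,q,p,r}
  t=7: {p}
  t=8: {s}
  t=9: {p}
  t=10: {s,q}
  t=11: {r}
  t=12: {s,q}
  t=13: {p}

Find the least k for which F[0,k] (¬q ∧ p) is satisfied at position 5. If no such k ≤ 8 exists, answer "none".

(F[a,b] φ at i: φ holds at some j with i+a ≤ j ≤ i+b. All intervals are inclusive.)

Scan j = 5,6,… for (¬q ∧ p):
  j=5: fails
  j=6: fails
  j=7: holds
First hit at j=7, so smallest k = 7-5 = 2.

2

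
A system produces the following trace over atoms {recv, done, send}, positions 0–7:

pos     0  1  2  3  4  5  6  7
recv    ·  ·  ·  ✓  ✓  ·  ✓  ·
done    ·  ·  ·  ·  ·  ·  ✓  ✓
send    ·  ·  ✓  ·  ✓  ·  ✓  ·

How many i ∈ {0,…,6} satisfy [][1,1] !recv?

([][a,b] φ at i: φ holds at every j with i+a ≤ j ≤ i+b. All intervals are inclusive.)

Evaluate at each i in [0,6]:
  i=0: ✓ (all of [1,1])
  i=1: ✓ (all of [2,2])
  i=2: ✗ (fails at j=3)
  i=3: ✗ (fails at j=4)
  i=4: ✓ (all of [5,5])
  i=5: ✗ (fails at j=6)
  i=6: ✓ (all of [7,7])
Positions where it holds: {0, 1, 4, 6} → 4.

4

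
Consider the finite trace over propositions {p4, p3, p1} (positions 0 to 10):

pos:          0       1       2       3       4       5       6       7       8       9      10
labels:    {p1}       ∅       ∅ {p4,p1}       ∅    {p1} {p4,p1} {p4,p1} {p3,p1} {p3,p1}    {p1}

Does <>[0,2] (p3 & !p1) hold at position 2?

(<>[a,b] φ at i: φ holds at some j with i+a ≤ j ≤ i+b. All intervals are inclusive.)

Check (p3 & !p1) at each j in [2,4]:
  j=2: false
  j=3: false
  j=4: false
No position in the window satisfies it → formula fails.

False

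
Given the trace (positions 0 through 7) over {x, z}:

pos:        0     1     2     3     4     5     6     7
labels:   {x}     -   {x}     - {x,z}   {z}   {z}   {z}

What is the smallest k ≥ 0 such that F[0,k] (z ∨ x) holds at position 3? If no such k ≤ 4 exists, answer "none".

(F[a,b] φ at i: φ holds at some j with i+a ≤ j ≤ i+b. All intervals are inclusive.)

Scan j = 3,4,… for (z ∨ x):
  j=3: fails
  j=4: holds
First hit at j=4, so smallest k = 4-3 = 1.

1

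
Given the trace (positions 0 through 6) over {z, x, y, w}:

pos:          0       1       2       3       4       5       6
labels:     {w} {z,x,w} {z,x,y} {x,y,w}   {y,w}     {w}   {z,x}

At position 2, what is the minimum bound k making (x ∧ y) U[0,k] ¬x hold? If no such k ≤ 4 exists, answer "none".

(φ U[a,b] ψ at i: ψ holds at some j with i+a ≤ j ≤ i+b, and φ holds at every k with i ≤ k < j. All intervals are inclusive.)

Need earliest j ≥ 2 with ¬x, and (x ∧ y) at every k in [2,j-1].
  j=2: rhs fails.
  j=3: rhs fails.
  j=4: rhs holds; lhs holds on [2,3]. k = 2.

2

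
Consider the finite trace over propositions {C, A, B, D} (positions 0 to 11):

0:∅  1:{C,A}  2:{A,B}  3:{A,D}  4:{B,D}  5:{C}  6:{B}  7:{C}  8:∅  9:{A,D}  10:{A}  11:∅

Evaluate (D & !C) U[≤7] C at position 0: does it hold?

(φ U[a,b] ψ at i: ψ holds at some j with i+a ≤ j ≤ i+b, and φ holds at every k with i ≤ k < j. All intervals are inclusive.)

Does not hold

Need some j in [0,7] with C, and (D & !C) at every k in [0,j-1].
  j=0: C false.
  j=1: C holds, but (D & !C) fails at k=0 → not this j.
  j=2: C false.
  j=3: C false.
  j=4: C false.
  j=5: C holds, but (D & !C) fails at k=0 → not this j.
  j=6: C false.
  j=7: C holds, but (D & !C) fails at k=0 → not this j.
No j in the window works → until fails.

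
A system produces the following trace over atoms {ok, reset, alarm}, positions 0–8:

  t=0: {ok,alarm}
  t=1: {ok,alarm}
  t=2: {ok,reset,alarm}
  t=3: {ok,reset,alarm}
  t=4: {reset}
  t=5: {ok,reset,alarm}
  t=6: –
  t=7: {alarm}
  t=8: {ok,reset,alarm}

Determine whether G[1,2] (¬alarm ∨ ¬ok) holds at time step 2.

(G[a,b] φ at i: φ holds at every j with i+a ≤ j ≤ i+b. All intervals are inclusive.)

No

Check (¬alarm ∨ ¬ok) at every j in [3,4]:
  j=3: false
  j=4: true
Fails at j=3 → formula fails.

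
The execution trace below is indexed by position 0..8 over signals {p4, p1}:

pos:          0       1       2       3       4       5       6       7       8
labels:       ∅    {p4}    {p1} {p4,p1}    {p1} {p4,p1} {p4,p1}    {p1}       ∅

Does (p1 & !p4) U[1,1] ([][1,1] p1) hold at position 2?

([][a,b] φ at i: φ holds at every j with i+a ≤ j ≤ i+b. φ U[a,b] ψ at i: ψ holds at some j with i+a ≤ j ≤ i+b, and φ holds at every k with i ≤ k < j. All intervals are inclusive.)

Holds

Need some j in [3,3] with [][1,1] p1, and (p1 & !p4) at every k in [2,j-1].
  j=3: [][1,1] p1 holds; (p1 & !p4) holds at every k in [2,2] → satisfied.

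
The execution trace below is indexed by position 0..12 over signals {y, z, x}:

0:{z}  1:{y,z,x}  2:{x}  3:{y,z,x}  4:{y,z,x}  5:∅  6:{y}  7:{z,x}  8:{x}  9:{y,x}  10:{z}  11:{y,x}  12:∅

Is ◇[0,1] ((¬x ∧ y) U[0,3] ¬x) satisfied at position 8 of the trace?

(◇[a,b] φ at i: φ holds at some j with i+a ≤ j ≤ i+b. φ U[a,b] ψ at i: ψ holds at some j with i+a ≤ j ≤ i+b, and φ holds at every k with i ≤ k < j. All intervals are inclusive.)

Check ((¬x ∧ y) U[0,3] ¬x) at each j in [8,9]:
  j=8: fails
  j=9: fails
No position in the window satisfies it → formula fails.

False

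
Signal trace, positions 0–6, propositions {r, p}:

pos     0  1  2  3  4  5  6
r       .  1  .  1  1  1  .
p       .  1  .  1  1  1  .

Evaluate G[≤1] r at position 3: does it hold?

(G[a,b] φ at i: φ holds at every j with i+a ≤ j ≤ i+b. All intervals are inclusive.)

Check r at every j in [3,4]:
  j=3: true
  j=4: true
All positions satisfy it → formula holds.

Yes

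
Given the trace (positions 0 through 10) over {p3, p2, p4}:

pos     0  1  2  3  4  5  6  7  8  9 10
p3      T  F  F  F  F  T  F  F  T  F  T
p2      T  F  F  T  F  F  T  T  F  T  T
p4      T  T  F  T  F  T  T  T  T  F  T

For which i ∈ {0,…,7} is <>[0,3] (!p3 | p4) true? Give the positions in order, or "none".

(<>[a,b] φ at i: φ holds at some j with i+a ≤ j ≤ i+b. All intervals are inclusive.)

0, 1, 2, 3, 4, 5, 6, 7

Evaluate at each i in [0,7]:
  i=0: ✓ (witness j=0)
  i=1: ✓ (witness j=1)
  i=2: ✓ (witness j=2)
  i=3: ✓ (witness j=3)
  i=4: ✓ (witness j=4)
  i=5: ✓ (witness j=5)
  i=6: ✓ (witness j=6)
  i=7: ✓ (witness j=7)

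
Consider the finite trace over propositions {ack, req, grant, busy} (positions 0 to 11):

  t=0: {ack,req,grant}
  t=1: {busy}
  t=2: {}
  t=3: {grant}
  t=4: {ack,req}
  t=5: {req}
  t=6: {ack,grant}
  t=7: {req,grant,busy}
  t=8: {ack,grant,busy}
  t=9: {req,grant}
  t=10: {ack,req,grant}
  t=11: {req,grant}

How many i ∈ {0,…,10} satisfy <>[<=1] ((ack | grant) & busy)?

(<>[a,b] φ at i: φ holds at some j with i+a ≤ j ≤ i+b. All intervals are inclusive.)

3

Evaluate at each i in [0,10]:
  i=0: ✗ (none in [0,1])
  i=1: ✗ (none in [1,2])
  i=2: ✗ (none in [2,3])
  i=3: ✗ (none in [3,4])
  i=4: ✗ (none in [4,5])
  i=5: ✗ (none in [5,6])
  i=6: ✓ (witness j=7)
  i=7: ✓ (witness j=7)
  i=8: ✓ (witness j=8)
  i=9: ✗ (none in [9,10])
  i=10: ✗ (none in [10,11])
Positions where it holds: {6, 7, 8} → 3.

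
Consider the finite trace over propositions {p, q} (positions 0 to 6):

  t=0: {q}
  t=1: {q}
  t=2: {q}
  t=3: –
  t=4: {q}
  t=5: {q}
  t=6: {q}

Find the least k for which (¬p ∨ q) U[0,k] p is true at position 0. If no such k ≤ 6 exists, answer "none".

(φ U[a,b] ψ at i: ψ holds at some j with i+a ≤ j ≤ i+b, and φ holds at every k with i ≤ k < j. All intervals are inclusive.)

none

Need earliest j ≥ 0 with p, and (¬p ∨ q) at every k in [0,j-1].
  j=0: rhs fails.
  j=1: rhs fails.
  j=2: rhs fails.
  j=3: rhs fails.
  j=4: rhs fails.
  j=5: rhs fails.
  j=6: rhs fails.
No witness within the range → none.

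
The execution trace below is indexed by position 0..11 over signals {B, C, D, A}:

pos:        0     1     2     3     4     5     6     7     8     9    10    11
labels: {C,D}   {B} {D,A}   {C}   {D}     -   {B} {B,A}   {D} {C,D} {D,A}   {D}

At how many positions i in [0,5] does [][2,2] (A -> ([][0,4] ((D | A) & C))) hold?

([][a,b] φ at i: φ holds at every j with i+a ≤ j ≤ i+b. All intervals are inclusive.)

4

Evaluate at each i in [0,5]:
  i=0: ✗ (fails at j=2)
  i=1: ✓ (all of [3,3])
  i=2: ✓ (all of [4,4])
  i=3: ✓ (all of [5,5])
  i=4: ✓ (all of [6,6])
  i=5: ✗ (fails at j=7)
Positions where it holds: {1, 2, 3, 4} → 4.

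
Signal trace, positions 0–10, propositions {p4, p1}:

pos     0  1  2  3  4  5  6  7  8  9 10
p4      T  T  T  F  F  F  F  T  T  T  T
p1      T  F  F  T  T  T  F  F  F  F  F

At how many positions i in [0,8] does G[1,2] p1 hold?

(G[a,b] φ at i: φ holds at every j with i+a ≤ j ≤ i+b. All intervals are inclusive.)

2

Evaluate at each i in [0,8]:
  i=0: ✗ (fails at j=1)
  i=1: ✗ (fails at j=2)
  i=2: ✓ (all of [3,4])
  i=3: ✓ (all of [4,5])
  i=4: ✗ (fails at j=6)
  i=5: ✗ (fails at j=6)
  i=6: ✗ (fails at j=7)
  i=7: ✗ (fails at j=8)
  i=8: ✗ (fails at j=9)
Positions where it holds: {2, 3} → 2.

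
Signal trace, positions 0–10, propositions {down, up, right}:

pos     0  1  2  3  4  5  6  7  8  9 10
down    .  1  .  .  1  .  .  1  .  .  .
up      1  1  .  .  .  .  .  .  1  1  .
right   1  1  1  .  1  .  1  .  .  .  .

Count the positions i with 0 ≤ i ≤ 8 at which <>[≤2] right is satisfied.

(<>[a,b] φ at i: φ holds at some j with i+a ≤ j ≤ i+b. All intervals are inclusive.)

7

Evaluate at each i in [0,8]:
  i=0: ✓ (witness j=0)
  i=1: ✓ (witness j=1)
  i=2: ✓ (witness j=2)
  i=3: ✓ (witness j=4)
  i=4: ✓ (witness j=4)
  i=5: ✓ (witness j=6)
  i=6: ✓ (witness j=6)
  i=7: ✗ (none in [7,9])
  i=8: ✗ (none in [8,10])
Positions where it holds: {0, 1, 2, 3, 4, 5, 6} → 7.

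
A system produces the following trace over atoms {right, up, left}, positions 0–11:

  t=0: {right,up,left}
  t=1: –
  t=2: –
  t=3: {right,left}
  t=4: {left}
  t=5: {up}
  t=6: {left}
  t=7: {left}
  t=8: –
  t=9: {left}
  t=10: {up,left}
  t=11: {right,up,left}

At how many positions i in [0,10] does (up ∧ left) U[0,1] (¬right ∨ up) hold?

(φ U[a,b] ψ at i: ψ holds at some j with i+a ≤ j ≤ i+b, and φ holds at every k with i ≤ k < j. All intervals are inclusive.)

10

Evaluate at each i in [0,10]:
  i=0: ✓ (rhs at j=0)
  i=1: ✓ (rhs at j=1)
  i=2: ✓ (rhs at j=2)
  i=3: ✗ (lhs fails at k=3 before rhs at j=4)
  i=4: ✓ (rhs at j=4)
  i=5: ✓ (rhs at j=5)
  i=6: ✓ (rhs at j=6)
  i=7: ✓ (rhs at j=7)
  i=8: ✓ (rhs at j=8)
  i=9: ✓ (rhs at j=9)
  i=10: ✓ (rhs at j=10)
Positions where it holds: {0, 1, 2, 4, 5, 6, 7, 8, 9, 10} → 10.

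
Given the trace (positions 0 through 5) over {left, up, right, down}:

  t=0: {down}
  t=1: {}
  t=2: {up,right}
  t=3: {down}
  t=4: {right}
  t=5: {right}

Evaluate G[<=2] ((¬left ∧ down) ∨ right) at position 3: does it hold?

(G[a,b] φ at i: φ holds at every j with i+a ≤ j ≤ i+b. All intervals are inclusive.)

Holds

Check ((¬left ∧ down) ∨ right) at every j in [3,5]:
  j=3: true
  j=4: true
  j=5: true
All positions satisfy it → formula holds.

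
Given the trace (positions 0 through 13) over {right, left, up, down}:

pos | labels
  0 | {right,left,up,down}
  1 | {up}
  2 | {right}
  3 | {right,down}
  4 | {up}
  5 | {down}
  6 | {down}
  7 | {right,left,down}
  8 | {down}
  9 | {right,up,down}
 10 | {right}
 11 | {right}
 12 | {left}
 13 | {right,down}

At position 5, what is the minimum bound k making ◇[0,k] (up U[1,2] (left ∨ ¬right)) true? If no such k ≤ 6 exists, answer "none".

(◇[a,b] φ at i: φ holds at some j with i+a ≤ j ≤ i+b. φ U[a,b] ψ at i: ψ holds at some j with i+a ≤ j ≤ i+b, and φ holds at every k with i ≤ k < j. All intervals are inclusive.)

none

Scan j = 5,6,… for (up U[1,2] (left ∨ ¬right)):
  j=5: fails
  j=6: fails
  j=7: fails
  j=8: fails
  j=9: fails
  j=10: fails
  j=11: fails
No j in [5,11] satisfies it → none.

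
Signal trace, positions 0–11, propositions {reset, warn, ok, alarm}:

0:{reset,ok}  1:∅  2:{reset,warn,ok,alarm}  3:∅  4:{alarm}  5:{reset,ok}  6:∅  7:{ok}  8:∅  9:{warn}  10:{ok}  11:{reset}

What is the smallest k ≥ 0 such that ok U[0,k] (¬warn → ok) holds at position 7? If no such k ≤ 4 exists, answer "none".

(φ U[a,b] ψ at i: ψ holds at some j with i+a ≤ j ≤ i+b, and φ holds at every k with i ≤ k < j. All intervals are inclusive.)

Need earliest j ≥ 7 with (¬warn → ok), and ok at every k in [7,j-1].
  j=7: rhs holds (empty prefix). k = 0.

0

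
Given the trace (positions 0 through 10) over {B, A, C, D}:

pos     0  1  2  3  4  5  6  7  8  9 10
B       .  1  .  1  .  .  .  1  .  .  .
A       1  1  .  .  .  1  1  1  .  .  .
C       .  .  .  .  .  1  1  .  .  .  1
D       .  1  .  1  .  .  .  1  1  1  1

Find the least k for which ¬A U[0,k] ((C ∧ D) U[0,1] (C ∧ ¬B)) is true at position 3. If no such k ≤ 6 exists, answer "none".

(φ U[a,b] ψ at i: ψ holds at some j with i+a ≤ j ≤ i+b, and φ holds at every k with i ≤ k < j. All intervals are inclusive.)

Need earliest j ≥ 3 with ((C ∧ D) U[0,1] (C ∧ ¬B)), and ¬A at every k in [3,j-1].
  j=3: rhs fails.
  j=4: rhs fails.
  j=5: rhs holds; lhs holds on [3,4]. k = 2.

2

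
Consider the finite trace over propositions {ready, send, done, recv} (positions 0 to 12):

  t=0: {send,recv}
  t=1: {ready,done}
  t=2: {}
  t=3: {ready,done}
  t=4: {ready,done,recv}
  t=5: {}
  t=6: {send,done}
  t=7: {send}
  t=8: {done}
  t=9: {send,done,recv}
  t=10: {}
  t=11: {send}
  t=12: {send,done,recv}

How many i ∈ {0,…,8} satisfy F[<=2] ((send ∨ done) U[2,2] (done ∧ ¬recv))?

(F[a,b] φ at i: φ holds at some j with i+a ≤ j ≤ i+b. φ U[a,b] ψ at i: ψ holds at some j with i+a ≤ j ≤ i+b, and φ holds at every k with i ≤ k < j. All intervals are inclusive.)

Evaluate at each i in [0,8]:
  i=0: ✗ (none in [0,2])
  i=1: ✗ (none in [1,3])
  i=2: ✗ (none in [2,4])
  i=3: ✗ (none in [3,5])
  i=4: ✓ (witness j=6)
  i=5: ✓ (witness j=6)
  i=6: ✓ (witness j=6)
  i=7: ✗ (none in [7,9])
  i=8: ✗ (none in [8,10])
Positions where it holds: {4, 5, 6} → 3.

3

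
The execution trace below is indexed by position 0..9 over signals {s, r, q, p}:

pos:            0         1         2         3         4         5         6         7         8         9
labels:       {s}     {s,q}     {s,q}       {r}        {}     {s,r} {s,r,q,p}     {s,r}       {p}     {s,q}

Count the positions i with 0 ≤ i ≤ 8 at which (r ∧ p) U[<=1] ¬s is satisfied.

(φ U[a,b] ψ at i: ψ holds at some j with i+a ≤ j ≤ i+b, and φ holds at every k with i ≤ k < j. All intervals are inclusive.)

3

Evaluate at each i in [0,8]:
  i=0: ✗ (no rhs in [0,1])
  i=1: ✗ (no rhs in [1,2])
  i=2: ✗ (lhs fails at k=2 before rhs at j=3)
  i=3: ✓ (rhs at j=3)
  i=4: ✓ (rhs at j=4)
  i=5: ✗ (no rhs in [5,6])
  i=6: ✗ (no rhs in [6,7])
  i=7: ✗ (lhs fails at k=7 before rhs at j=8)
  i=8: ✓ (rhs at j=8)
Positions where it holds: {3, 4, 8} → 3.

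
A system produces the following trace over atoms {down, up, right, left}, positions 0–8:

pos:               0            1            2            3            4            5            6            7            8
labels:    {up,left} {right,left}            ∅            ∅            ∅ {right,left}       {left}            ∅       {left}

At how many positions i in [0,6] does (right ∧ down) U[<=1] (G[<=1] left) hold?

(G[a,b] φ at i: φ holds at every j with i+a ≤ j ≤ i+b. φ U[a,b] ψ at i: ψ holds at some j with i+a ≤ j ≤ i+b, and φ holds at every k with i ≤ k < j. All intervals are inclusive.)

Evaluate at each i in [0,6]:
  i=0: ✓ (rhs at j=0)
  i=1: ✗ (no rhs in [1,2])
  i=2: ✗ (no rhs in [2,3])
  i=3: ✗ (no rhs in [3,4])
  i=4: ✗ (lhs fails at k=4 before rhs at j=5)
  i=5: ✓ (rhs at j=5)
  i=6: ✗ (no rhs in [6,7])
Positions where it holds: {0, 5} → 2.

2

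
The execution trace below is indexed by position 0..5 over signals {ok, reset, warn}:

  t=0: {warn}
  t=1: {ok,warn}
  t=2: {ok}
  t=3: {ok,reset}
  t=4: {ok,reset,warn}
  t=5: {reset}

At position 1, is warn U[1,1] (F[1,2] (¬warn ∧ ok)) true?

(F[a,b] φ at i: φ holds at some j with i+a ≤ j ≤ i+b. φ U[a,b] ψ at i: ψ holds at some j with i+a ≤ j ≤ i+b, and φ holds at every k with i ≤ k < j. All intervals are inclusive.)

Yes

Need some j in [2,2] with F[1,2] (¬warn ∧ ok), and warn at every k in [1,j-1].
  j=2: F[1,2] (¬warn ∧ ok) holds; warn holds at every k in [1,1] → satisfied.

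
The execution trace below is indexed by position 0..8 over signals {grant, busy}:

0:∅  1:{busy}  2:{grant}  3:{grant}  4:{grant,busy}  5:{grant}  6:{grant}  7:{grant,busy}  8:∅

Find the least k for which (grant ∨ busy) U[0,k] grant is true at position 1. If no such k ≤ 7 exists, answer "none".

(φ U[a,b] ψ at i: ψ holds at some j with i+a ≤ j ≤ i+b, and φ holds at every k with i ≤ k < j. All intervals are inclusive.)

1

Need earliest j ≥ 1 with grant, and (grant ∨ busy) at every k in [1,j-1].
  j=1: rhs fails.
  j=2: rhs holds; lhs holds on [1,1]. k = 1.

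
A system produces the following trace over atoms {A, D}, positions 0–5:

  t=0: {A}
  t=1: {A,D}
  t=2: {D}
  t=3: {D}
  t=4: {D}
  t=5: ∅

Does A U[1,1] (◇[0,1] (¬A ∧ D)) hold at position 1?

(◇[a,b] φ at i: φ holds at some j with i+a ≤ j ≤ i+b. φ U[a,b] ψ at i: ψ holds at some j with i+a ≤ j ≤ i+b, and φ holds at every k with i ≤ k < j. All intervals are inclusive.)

Yes

Need some j in [2,2] with ◇[0,1] (¬A ∧ D), and A at every k in [1,j-1].
  j=2: ◇[0,1] (¬A ∧ D) holds; A holds at every k in [1,1] → satisfied.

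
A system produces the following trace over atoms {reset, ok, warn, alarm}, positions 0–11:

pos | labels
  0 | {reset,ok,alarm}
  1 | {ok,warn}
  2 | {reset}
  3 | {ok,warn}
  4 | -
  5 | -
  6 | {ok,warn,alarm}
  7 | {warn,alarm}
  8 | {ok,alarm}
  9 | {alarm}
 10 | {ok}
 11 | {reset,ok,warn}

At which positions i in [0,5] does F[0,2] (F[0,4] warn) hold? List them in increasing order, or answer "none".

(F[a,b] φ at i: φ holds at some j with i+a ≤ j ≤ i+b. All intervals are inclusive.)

0, 1, 2, 3, 4, 5

Evaluate at each i in [0,5]:
  i=0: ✓ (witness j=0)
  i=1: ✓ (witness j=1)
  i=2: ✓ (witness j=2)
  i=3: ✓ (witness j=3)
  i=4: ✓ (witness j=4)
  i=5: ✓ (witness j=5)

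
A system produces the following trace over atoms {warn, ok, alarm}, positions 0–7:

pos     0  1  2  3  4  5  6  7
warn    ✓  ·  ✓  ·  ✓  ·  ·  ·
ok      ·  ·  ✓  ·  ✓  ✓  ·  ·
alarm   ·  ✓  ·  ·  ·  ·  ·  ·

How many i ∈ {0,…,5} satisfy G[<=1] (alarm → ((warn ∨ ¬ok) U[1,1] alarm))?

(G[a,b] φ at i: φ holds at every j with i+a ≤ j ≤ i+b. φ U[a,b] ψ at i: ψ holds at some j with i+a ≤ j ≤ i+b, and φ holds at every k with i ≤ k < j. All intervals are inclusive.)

4

Evaluate at each i in [0,5]:
  i=0: ✗ (fails at j=1)
  i=1: ✗ (fails at j=1)
  i=2: ✓ (all of [2,3])
  i=3: ✓ (all of [3,4])
  i=4: ✓ (all of [4,5])
  i=5: ✓ (all of [5,6])
Positions where it holds: {2, 3, 4, 5} → 4.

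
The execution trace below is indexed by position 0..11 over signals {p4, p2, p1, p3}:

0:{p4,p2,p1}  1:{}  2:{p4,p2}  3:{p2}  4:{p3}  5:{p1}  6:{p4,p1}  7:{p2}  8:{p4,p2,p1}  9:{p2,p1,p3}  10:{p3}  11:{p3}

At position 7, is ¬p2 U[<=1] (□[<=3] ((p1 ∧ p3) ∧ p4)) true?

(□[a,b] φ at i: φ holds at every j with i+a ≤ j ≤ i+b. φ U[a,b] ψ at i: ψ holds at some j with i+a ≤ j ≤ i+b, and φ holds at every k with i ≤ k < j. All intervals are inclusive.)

Does not hold

Need some j in [7,8] with □[<=3] ((p1 ∧ p3) ∧ p4), and ¬p2 at every k in [7,j-1].
  j=7: □[<=3] ((p1 ∧ p3) ∧ p4) — fails at 7.
  j=8: □[<=3] ((p1 ∧ p3) ∧ p4) — fails at 8.
No j in the window works → until fails.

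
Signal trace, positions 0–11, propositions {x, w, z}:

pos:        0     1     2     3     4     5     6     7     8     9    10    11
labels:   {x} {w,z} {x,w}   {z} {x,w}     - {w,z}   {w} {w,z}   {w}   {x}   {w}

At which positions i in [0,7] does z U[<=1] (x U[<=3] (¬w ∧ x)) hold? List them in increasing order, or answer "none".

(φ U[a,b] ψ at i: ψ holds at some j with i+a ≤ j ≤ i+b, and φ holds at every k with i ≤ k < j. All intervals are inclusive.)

0

Evaluate at each i in [0,7]:
  i=0: ✓ (rhs at j=0)
  i=1: ✗ (no rhs in [1,2])
  i=2: ✗ (no rhs in [2,3])
  i=3: ✗ (no rhs in [3,4])
  i=4: ✗ (no rhs in [4,5])
  i=5: ✗ (no rhs in [5,6])
  i=6: ✗ (no rhs in [6,7])
  i=7: ✗ (no rhs in [7,8])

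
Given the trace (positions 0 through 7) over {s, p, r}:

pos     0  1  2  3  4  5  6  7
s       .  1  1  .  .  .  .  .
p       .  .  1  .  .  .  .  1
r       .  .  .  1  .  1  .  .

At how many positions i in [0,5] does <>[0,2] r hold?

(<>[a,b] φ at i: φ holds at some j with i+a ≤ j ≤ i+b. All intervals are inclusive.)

Evaluate at each i in [0,5]:
  i=0: ✗ (none in [0,2])
  i=1: ✓ (witness j=3)
  i=2: ✓ (witness j=3)
  i=3: ✓ (witness j=3)
  i=4: ✓ (witness j=5)
  i=5: ✓ (witness j=5)
Positions where it holds: {1, 2, 3, 4, 5} → 5.

5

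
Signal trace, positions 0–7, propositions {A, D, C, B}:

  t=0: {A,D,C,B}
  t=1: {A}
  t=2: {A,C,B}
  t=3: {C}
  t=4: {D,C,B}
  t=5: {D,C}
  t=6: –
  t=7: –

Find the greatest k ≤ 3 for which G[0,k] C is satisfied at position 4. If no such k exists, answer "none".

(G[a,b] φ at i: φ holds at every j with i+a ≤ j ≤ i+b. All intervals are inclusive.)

1

C must hold from j=4 onward; find where it first fails.
  j=4: holds
  j=5: holds
  j=6: fails
Holds on [4,5], so largest k = 1.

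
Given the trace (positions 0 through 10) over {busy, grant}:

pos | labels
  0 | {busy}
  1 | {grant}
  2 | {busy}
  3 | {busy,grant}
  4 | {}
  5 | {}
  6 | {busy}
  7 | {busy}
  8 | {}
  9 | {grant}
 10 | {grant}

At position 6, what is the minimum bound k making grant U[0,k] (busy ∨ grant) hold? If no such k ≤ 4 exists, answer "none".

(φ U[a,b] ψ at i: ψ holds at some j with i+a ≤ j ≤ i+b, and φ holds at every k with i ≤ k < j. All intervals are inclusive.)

0

Need earliest j ≥ 6 with (busy ∨ grant), and grant at every k in [6,j-1].
  j=6: rhs holds (empty prefix). k = 0.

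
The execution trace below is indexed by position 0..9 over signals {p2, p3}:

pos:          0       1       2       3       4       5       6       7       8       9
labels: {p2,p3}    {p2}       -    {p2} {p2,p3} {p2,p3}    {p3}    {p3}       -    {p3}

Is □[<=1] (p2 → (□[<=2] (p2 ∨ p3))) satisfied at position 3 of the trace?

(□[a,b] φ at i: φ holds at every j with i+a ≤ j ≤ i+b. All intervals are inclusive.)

Holds

Check (p2 → (□[<=2] (p2 ∨ p3))) at every j in [3,4]:
  j=3: antecedent true; consequent holds on [3,5] → ✓
  j=4: antecedent true; consequent holds on [4,6] → ✓
All positions satisfy it → formula holds.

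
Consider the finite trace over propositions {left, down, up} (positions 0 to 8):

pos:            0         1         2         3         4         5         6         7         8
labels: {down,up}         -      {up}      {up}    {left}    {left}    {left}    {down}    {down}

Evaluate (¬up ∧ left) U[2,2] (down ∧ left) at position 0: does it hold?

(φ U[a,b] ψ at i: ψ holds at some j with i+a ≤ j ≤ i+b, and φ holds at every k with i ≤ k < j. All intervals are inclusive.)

Does not hold

Need some j in [2,2] with (down ∧ left), and (¬up ∧ left) at every k in [0,j-1].
  j=2: (down ∧ left) false.
No j in the window works → until fails.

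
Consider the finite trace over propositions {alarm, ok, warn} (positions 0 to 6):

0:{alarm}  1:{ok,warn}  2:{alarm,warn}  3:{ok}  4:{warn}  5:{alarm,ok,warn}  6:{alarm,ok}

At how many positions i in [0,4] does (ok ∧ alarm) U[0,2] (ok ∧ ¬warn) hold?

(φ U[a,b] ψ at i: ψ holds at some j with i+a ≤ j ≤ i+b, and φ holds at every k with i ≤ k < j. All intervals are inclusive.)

Evaluate at each i in [0,4]:
  i=0: ✗ (no rhs in [0,2])
  i=1: ✗ (lhs fails at k=1 before rhs at j=3)
  i=2: ✗ (lhs fails at k=2 before rhs at j=3)
  i=3: ✓ (rhs at j=3)
  i=4: ✗ (lhs fails at k=4 before rhs at j=6)
Positions where it holds: {3} → 1.

1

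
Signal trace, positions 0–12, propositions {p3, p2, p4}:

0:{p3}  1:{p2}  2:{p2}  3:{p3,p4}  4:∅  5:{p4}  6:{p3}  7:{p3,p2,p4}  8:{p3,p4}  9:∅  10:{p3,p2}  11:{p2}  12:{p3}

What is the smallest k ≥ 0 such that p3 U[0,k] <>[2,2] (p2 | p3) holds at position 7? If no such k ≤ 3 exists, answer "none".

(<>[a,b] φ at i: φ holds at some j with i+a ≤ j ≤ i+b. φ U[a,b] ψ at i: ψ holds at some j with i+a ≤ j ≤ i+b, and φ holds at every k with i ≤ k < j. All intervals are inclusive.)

1

Need earliest j ≥ 7 with <>[2,2] (p2 | p3), and p3 at every k in [7,j-1].
  j=7: rhs fails.
  j=8: rhs holds; lhs holds on [7,7]. k = 1.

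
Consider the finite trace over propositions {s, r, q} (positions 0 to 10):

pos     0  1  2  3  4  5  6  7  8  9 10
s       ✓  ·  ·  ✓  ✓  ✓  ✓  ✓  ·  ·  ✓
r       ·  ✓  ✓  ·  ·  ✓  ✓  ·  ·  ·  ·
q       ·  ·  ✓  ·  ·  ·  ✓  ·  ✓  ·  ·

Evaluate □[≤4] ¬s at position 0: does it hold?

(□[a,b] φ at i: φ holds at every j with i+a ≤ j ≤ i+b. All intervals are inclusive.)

Check ¬s at every j in [0,4]:
  j=0: false
  j=1: true
  j=2: true
  j=3: false
  j=4: false
Fails at j=0 → formula fails.

Does not hold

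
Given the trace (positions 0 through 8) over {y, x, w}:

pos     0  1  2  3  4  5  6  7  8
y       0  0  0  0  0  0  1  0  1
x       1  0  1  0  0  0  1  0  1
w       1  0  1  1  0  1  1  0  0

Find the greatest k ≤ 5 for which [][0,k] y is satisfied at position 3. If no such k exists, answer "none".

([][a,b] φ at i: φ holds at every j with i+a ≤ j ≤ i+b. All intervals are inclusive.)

none

y must hold from j=3 onward; find where it first fails.
  j=3: fails → no k works.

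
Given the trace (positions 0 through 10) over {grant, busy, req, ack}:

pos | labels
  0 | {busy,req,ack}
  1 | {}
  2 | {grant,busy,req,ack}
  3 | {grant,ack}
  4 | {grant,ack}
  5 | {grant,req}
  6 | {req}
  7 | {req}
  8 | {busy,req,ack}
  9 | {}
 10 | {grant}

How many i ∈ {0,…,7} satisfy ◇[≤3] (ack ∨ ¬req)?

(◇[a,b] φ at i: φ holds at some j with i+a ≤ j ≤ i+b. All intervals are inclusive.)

8

Evaluate at each i in [0,7]:
  i=0: ✓ (witness j=0)
  i=1: ✓ (witness j=1)
  i=2: ✓ (witness j=2)
  i=3: ✓ (witness j=3)
  i=4: ✓ (witness j=4)
  i=5: ✓ (witness j=8)
  i=6: ✓ (witness j=8)
  i=7: ✓ (witness j=8)
Positions where it holds: {0, 1, 2, 3, 4, 5, 6, 7} → 8.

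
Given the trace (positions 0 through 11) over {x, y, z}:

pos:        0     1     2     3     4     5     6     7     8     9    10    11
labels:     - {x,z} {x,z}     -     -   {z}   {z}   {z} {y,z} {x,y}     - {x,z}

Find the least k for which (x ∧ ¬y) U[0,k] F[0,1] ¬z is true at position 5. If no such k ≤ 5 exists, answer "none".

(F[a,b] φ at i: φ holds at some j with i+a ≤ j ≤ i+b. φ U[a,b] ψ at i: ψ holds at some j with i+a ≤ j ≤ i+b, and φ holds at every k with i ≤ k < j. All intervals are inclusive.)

none

Need earliest j ≥ 5 with F[0,1] ¬z, and (x ∧ ¬y) at every k in [5,j-1].
  j=5: rhs fails.
  j=6: rhs fails.
  j=7: rhs fails.
  j=8: rhs holds but lhs fails at k=5.
  j=9: rhs holds but lhs fails at k=5.
  j=10: rhs holds but lhs fails at k=5.
No witness within the range → none.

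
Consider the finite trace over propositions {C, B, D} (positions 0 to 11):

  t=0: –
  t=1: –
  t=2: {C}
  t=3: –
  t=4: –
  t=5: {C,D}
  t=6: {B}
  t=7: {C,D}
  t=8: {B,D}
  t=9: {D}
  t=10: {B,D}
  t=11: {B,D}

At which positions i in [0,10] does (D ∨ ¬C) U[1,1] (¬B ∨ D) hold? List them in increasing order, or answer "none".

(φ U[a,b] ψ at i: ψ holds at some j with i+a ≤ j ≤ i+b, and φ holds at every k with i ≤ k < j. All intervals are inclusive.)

0, 1, 3, 4, 6, 7, 8, 9, 10

Evaluate at each i in [0,10]:
  i=0: ✓ (rhs at j=1; lhs holds on [0,0])
  i=1: ✓ (rhs at j=2; lhs holds on [1,1])
  i=2: ✗ (lhs fails at k=2 before rhs at j=3)
  i=3: ✓ (rhs at j=4; lhs holds on [3,3])
  i=4: ✓ (rhs at j=5; lhs holds on [4,4])
  i=5: ✗ (no rhs in [6,6])
  i=6: ✓ (rhs at j=7; lhs holds on [6,6])
  i=7: ✓ (rhs at j=8; lhs holds on [7,7])
  i=8: ✓ (rhs at j=9; lhs holds on [8,8])
  i=9: ✓ (rhs at j=10; lhs holds on [9,9])
  i=10: ✓ (rhs at j=11; lhs holds on [10,10])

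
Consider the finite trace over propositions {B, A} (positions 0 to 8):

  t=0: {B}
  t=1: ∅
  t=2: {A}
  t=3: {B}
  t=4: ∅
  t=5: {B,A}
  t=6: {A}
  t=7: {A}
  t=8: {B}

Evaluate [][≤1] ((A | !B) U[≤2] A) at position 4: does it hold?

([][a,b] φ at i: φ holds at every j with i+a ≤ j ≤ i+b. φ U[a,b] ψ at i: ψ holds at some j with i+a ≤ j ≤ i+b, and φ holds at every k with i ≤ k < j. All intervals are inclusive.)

Check ((A | !B) U[≤2] A) at every j in [4,5]:
  j=4: holds
  j=5: holds
All positions satisfy it → formula holds.

Holds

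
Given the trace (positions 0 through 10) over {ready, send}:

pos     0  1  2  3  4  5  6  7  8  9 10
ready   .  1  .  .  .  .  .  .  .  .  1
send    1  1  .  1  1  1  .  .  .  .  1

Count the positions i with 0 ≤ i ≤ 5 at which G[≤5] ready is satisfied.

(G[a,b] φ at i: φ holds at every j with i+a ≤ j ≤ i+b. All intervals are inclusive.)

0

Evaluate at each i in [0,5]:
  i=0: ✗ (fails at j=0)
  i=1: ✗ (fails at j=2)
  i=2: ✗ (fails at j=2)
  i=3: ✗ (fails at j=3)
  i=4: ✗ (fails at j=4)
  i=5: ✗ (fails at j=5)
Positions where it holds: {} → 0.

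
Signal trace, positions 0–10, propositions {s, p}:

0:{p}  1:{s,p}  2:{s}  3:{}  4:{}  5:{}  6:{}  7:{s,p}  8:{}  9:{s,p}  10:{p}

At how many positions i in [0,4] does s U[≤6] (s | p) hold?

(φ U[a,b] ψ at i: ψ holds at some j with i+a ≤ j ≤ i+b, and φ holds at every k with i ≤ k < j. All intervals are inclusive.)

3

Evaluate at each i in [0,4]:
  i=0: ✓ (rhs at j=0)
  i=1: ✓ (rhs at j=1)
  i=2: ✓ (rhs at j=2)
  i=3: ✗ (lhs fails at k=3 before rhs at j=7)
  i=4: ✗ (lhs fails at k=4 before rhs at j=7)
Positions where it holds: {0, 1, 2} → 3.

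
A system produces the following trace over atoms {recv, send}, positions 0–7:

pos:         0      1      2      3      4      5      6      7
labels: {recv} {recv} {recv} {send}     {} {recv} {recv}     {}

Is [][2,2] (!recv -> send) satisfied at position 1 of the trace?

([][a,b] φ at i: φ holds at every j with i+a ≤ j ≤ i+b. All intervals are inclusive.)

Check (!recv -> send) at every j in [3,3]:
  j=3: antecedent true; consequent true → ✓
All positions satisfy it → formula holds.

Holds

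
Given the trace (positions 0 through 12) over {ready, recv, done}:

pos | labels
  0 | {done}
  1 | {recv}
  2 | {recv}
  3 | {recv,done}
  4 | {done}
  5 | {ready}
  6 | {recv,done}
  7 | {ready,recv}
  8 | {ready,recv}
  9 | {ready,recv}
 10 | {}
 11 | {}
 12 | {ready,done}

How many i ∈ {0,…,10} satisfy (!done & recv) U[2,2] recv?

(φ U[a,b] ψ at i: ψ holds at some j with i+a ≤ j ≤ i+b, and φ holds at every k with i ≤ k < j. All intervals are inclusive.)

Evaluate at each i in [0,10]:
  i=0: ✗ (lhs fails at k=0 before rhs at j=2)
  i=1: ✓ (rhs at j=3; lhs holds on [1,2])
  i=2: ✗ (no rhs in [4,4])
  i=3: ✗ (no rhs in [5,5])
  i=4: ✗ (lhs fails at k=4 before rhs at j=6)
  i=5: ✗ (lhs fails at k=5 before rhs at j=7)
  i=6: ✗ (lhs fails at k=6 before rhs at j=8)
  i=7: ✓ (rhs at j=9; lhs holds on [7,8])
  i=8: ✗ (no rhs in [10,10])
  i=9: ✗ (no rhs in [11,11])
  i=10: ✗ (no rhs in [12,12])
Positions where it holds: {1, 7} → 2.

2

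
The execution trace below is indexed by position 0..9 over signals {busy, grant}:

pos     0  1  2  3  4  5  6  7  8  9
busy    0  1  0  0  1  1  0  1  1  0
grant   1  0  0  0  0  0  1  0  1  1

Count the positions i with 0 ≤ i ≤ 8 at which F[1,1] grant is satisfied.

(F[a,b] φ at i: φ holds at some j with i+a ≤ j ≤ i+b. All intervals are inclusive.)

3

Evaluate at each i in [0,8]:
  i=0: ✗ (none in [1,1])
  i=1: ✗ (none in [2,2])
  i=2: ✗ (none in [3,3])
  i=3: ✗ (none in [4,4])
  i=4: ✗ (none in [5,5])
  i=5: ✓ (witness j=6)
  i=6: ✗ (none in [7,7])
  i=7: ✓ (witness j=8)
  i=8: ✓ (witness j=9)
Positions where it holds: {5, 7, 8} → 3.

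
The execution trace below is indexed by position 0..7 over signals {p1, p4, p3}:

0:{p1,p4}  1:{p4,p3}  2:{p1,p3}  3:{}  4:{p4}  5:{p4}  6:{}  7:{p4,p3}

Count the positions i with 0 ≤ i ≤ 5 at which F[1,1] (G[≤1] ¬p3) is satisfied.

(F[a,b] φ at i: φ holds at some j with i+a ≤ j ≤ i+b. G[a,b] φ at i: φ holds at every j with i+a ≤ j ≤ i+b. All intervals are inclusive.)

Evaluate at each i in [0,5]:
  i=0: ✗ (none in [1,1])
  i=1: ✗ (none in [2,2])
  i=2: ✓ (witness j=3)
  i=3: ✓ (witness j=4)
  i=4: ✓ (witness j=5)
  i=5: ✗ (none in [6,6])
Positions where it holds: {2, 3, 4} → 3.

3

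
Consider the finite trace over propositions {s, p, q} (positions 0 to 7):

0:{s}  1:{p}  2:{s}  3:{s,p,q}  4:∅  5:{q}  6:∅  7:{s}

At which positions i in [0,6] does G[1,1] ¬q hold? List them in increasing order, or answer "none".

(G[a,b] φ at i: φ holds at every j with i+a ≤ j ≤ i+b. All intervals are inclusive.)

Evaluate at each i in [0,6]:
  i=0: ✓ (all of [1,1])
  i=1: ✓ (all of [2,2])
  i=2: ✗ (fails at j=3)
  i=3: ✓ (all of [4,4])
  i=4: ✗ (fails at j=5)
  i=5: ✓ (all of [6,6])
  i=6: ✓ (all of [7,7])

0, 1, 3, 5, 6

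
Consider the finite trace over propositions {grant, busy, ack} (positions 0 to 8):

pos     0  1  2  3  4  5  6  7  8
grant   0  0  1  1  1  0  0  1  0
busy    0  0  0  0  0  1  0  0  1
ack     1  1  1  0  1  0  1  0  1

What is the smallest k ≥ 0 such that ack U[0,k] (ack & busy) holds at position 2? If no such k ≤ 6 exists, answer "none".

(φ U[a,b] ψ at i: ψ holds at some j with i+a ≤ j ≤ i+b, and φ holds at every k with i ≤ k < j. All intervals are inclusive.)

Need earliest j ≥ 2 with (ack & busy), and ack at every k in [2,j-1].
  j=2: rhs fails.
  j=3: rhs fails.
  j=4: rhs fails.
  j=5: rhs fails.
  j=6: rhs fails.
  j=7: rhs fails.
  j=8: rhs holds but lhs fails at k=3.
No witness within the range → none.

none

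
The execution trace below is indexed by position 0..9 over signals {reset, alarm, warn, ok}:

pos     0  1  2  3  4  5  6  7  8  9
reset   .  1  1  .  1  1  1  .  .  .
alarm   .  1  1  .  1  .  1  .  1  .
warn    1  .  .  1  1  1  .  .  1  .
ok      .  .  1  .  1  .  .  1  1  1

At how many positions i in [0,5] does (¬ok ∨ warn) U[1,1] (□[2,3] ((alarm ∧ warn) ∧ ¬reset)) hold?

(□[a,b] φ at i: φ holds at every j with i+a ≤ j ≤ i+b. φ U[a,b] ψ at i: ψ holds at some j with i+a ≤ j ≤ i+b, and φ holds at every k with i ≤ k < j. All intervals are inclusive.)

0

Evaluate at each i in [0,5]:
  i=0: ✗ (no rhs in [1,1])
  i=1: ✗ (no rhs in [2,2])
  i=2: ✗ (no rhs in [3,3])
  i=3: ✗ (no rhs in [4,4])
  i=4: ✗ (no rhs in [5,5])
  i=5: ✗ (no rhs in [6,6])
Positions where it holds: {} → 0.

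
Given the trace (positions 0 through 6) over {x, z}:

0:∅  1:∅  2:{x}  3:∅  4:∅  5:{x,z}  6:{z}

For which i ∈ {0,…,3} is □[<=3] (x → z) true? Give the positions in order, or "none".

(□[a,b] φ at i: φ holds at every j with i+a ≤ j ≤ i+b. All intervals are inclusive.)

3

Evaluate at each i in [0,3]:
  i=0: ✗ (fails at j=2)
  i=1: ✗ (fails at j=2)
  i=2: ✗ (fails at j=2)
  i=3: ✓ (all of [3,6])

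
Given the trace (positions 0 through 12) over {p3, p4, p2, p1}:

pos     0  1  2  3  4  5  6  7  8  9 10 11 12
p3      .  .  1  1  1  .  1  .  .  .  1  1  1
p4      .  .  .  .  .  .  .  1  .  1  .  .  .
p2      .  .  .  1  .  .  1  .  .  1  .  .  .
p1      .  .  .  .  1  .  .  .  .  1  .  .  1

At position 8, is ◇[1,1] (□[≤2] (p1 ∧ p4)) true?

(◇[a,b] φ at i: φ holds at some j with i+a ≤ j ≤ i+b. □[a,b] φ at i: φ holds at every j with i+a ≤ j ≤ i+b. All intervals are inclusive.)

Check □[≤2] (p1 ∧ p4) at each j in [9,9]:
  j=9: fails at 10
No position in the window satisfies it → formula fails.

Does not hold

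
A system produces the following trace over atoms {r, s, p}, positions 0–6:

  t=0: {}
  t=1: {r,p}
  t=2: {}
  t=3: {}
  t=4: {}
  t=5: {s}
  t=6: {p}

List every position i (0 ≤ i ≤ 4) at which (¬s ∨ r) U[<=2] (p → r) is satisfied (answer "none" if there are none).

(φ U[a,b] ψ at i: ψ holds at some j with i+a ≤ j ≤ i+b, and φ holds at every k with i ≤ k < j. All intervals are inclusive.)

0, 1, 2, 3, 4

Evaluate at each i in [0,4]:
  i=0: ✓ (rhs at j=0)
  i=1: ✓ (rhs at j=1)
  i=2: ✓ (rhs at j=2)
  i=3: ✓ (rhs at j=3)
  i=4: ✓ (rhs at j=4)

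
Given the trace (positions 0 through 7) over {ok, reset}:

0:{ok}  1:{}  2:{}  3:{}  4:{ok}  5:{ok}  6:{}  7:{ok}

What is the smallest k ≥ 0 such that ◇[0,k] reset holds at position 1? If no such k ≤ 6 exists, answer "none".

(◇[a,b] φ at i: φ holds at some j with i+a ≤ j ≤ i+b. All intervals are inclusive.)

none

Scan j = 1,2,… for reset:
  j=1: fails
  j=2: fails
  j=3: fails
  j=4: fails
  j=5: fails
  j=6: fails
  j=7: fails
No j in [1,7] satisfies it → none.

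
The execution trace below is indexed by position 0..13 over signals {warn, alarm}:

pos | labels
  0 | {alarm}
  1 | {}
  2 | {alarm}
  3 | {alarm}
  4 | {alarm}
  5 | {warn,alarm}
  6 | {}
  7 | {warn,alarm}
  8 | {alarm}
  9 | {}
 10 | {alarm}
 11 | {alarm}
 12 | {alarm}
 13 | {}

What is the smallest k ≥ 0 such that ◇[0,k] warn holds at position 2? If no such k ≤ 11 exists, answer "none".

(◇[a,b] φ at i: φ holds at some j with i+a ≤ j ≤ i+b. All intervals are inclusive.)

Scan j = 2,3,… for warn:
  j=2: fails
  j=3: fails
  j=4: fails
  j=5: holds
First hit at j=5, so smallest k = 5-2 = 3.

3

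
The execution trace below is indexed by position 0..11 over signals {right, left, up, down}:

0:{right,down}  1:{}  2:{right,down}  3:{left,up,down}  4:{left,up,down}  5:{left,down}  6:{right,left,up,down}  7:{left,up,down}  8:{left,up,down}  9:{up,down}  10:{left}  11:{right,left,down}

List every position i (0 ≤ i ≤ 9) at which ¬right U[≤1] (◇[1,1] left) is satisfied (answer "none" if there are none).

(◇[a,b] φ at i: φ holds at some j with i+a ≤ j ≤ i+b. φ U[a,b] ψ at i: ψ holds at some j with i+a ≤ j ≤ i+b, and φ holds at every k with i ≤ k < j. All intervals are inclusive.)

Evaluate at each i in [0,9]:
  i=0: ✗ (no rhs in [0,1])
  i=1: ✓ (rhs at j=2; lhs holds on [1,1])
  i=2: ✓ (rhs at j=2)
  i=3: ✓ (rhs at j=3)
  i=4: ✓ (rhs at j=4)
  i=5: ✓ (rhs at j=5)
  i=6: ✓ (rhs at j=6)
  i=7: ✓ (rhs at j=7)
  i=8: ✓ (rhs at j=9; lhs holds on [8,8])
  i=9: ✓ (rhs at j=9)

1, 2, 3, 4, 5, 6, 7, 8, 9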